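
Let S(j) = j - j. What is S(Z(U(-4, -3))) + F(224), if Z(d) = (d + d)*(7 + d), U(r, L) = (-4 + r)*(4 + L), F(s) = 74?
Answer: 74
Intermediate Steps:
Z(d) = 2*d*(7 + d) (Z(d) = (2*d)*(7 + d) = 2*d*(7 + d))
S(j) = 0
S(Z(U(-4, -3))) + F(224) = 0 + 74 = 74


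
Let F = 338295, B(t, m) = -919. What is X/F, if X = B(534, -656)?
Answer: -919/338295 ≈ -0.0027166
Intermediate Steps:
X = -919
X/F = -919/338295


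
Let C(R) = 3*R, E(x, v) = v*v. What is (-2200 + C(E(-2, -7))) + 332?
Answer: -1721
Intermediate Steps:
E(x, v) = v**2
(-2200 + C(E(-2, -7))) + 332 = (-2200 + 3*(-7)**2) + 332 = (-2200 + 3*49) + 332 = (-2200 + 147) + 332 = -2053 + 332 = -1721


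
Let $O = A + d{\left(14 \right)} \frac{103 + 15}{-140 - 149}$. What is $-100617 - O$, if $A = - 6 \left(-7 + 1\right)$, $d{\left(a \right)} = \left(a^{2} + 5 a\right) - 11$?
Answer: $- \frac{1709331}{17} \approx -1.0055 \cdot 10^{5}$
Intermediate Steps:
$d{\left(a \right)} = -11 + a^{2} + 5 a$
$A = 36$ ($A = \left(-6\right) \left(-6\right) = 36$)
$O = - \frac{1158}{17}$ ($O = 36 + \left(-11 + 14^{2} + 5 \cdot 14\right) \frac{103 + 15}{-140 - 149} = 36 + \left(-11 + 196 + 70\right) \frac{118}{-289} = 36 + 255 \cdot 118 \left(- \frac{1}{289}\right) = 36 + 255 \left(- \frac{118}{289}\right) = 36 - \frac{1770}{17} = - \frac{1158}{17} \approx -68.118$)
$-100617 - O = -100617 - - \frac{1158}{17} = -100617 + \frac{1158}{17} = - \frac{1709331}{17}$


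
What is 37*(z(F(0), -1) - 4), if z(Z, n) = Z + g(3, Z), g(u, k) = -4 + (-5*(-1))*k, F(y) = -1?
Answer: -518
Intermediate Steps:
g(u, k) = -4 + 5*k
z(Z, n) = -4 + 6*Z (z(Z, n) = Z + (-4 + 5*Z) = -4 + 6*Z)
37*(z(F(0), -1) - 4) = 37*((-4 + 6*(-1)) - 4) = 37*((-4 - 6) - 4) = 37*(-10 - 4) = 37*(-14) = -518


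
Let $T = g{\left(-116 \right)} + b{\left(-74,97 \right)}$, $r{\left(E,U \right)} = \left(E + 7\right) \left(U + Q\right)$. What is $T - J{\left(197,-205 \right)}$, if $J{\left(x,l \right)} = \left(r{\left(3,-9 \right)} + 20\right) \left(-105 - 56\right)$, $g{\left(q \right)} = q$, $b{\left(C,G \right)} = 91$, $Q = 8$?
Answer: $1585$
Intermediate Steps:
$r{\left(E,U \right)} = \left(7 + E\right) \left(8 + U\right)$ ($r{\left(E,U \right)} = \left(E + 7\right) \left(U + 8\right) = \left(7 + E\right) \left(8 + U\right)$)
$J{\left(x,l \right)} = -1610$ ($J{\left(x,l \right)} = \left(\left(56 + 7 \left(-9\right) + 8 \cdot 3 + 3 \left(-9\right)\right) + 20\right) \left(-105 - 56\right) = \left(\left(56 - 63 + 24 - 27\right) + 20\right) \left(-161\right) = \left(-10 + 20\right) \left(-161\right) = 10 \left(-161\right) = -1610$)
$T = -25$ ($T = -116 + 91 = -25$)
$T - J{\left(197,-205 \right)} = -25 - -1610 = -25 + 1610 = 1585$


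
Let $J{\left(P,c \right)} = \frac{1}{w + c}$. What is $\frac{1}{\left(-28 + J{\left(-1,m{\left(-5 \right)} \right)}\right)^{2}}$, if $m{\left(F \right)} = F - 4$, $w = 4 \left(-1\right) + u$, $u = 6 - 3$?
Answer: $\frac{100}{78961} \approx 0.0012664$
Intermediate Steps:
$u = 3$ ($u = 6 - 3 = 3$)
$w = -1$ ($w = 4 \left(-1\right) + 3 = -4 + 3 = -1$)
$m{\left(F \right)} = -4 + F$
$J{\left(P,c \right)} = \frac{1}{-1 + c}$
$\frac{1}{\left(-28 + J{\left(-1,m{\left(-5 \right)} \right)}\right)^{2}} = \frac{1}{\left(-28 + \frac{1}{-1 - 9}\right)^{2}} = \frac{1}{\left(-28 + \frac{1}{-10}\right)^{2}} = \frac{1}{\left(-28 - \frac{1}{10}\right)^{2}} = \frac{1}{\left(- \frac{281}{10}\right)^{2}} = \frac{1}{\frac{78961}{100}} = \frac{100}{78961}$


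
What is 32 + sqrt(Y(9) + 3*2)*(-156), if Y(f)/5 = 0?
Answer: 32 - 156*sqrt(6) ≈ -350.12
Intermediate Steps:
Y(f) = 0 (Y(f) = 5*0 = 0)
32 + sqrt(Y(9) + 3*2)*(-156) = 32 + sqrt(0 + 3*2)*(-156) = 32 + sqrt(0 + 6)*(-156) = 32 + sqrt(6)*(-156) = 32 - 156*sqrt(6)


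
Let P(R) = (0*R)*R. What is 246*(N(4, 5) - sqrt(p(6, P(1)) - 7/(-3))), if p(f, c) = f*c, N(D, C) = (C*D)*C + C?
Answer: 25830 - 82*sqrt(21) ≈ 25454.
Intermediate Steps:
N(D, C) = C + D*C**2 (N(D, C) = D*C**2 + C = C + D*C**2)
P(R) = 0 (P(R) = 0*R = 0)
p(f, c) = c*f
246*(N(4, 5) - sqrt(p(6, P(1)) - 7/(-3))) = 246*(5*(1 + 5*4) - sqrt(0*6 - 7/(-3))) = 246*(5*(1 + 20) - sqrt(0 - 7*(-1/3))) = 246*(5*21 - sqrt(0 + 7/3)) = 246*(105 - sqrt(7/3)) = 246*(105 - sqrt(21)/3) = 25830 - 82*sqrt(21)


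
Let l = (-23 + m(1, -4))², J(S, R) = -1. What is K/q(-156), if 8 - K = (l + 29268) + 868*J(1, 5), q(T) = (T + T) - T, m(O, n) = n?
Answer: 9707/52 ≈ 186.67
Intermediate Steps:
q(T) = T (q(T) = 2*T - T = T)
l = 729 (l = (-23 - 4)² = (-27)² = 729)
K = -29121 (K = 8 - ((729 + 29268) + 868*(-1)) = 8 - (29997 - 868) = 8 - 1*29129 = 8 - 29129 = -29121)
K/q(-156) = -29121/(-156) = -29121*(-1/156) = 9707/52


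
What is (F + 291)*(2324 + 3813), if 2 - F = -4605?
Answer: 30059026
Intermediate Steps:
F = 4607 (F = 2 - 1*(-4605) = 2 + 4605 = 4607)
(F + 291)*(2324 + 3813) = (4607 + 291)*(2324 + 3813) = 4898*6137 = 30059026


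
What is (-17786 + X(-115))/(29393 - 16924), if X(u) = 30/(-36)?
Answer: -106721/74814 ≈ -1.4265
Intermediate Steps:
X(u) = -⅚ (X(u) = 30*(-1/36) = -⅚)
(-17786 + X(-115))/(29393 - 16924) = (-17786 - ⅚)/(29393 - 16924) = -106721/6/12469 = -106721/6*1/12469 = -106721/74814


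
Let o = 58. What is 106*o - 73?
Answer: 6075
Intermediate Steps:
106*o - 73 = 106*58 - 73 = 6148 - 73 = 6075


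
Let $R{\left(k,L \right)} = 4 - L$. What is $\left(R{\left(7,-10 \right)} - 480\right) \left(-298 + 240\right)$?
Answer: $27028$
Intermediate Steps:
$\left(R{\left(7,-10 \right)} - 480\right) \left(-298 + 240\right) = \left(\left(4 - -10\right) - 480\right) \left(-298 + 240\right) = \left(\left(4 + 10\right) - 480\right) \left(-58\right) = \left(14 - 480\right) \left(-58\right) = \left(-466\right) \left(-58\right) = 27028$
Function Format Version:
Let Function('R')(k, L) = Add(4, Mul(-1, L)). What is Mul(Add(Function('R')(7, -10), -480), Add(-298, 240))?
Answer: 27028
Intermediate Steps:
Mul(Add(Function('R')(7, -10), -480), Add(-298, 240)) = Mul(Add(Add(4, Mul(-1, -10)), -480), Add(-298, 240)) = Mul(Add(Add(4, 10), -480), -58) = Mul(Add(14, -480), -58) = Mul(-466, -58) = 27028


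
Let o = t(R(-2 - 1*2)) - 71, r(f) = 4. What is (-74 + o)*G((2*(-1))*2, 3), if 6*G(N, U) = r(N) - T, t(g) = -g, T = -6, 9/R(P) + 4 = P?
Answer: -5755/24 ≈ -239.79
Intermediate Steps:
R(P) = 9/(-4 + P)
G(N, U) = 5/3 (G(N, U) = (4 - 1*(-6))/6 = (4 + 6)/6 = (1/6)*10 = 5/3)
o = -559/8 (o = -9/(-4 + (-2 - 1*2)) - 71 = -9/(-4 + (-2 - 2)) - 71 = -9/(-4 - 4) - 71 = -9/(-8) - 71 = -9*(-1)/8 - 71 = -1*(-9/8) - 71 = 9/8 - 71 = -559/8 ≈ -69.875)
(-74 + o)*G((2*(-1))*2, 3) = (-74 - 559/8)*(5/3) = -1151/8*5/3 = -5755/24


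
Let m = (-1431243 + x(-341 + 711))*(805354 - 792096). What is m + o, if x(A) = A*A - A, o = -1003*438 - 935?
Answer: -17165745203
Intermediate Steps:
o = -440249 (o = -439314 - 935 = -440249)
x(A) = A**2 - A
m = -17165304954 (m = (-1431243 + (-341 + 711)*(-1 + (-341 + 711)))*(805354 - 792096) = (-1431243 + 370*(-1 + 370))*13258 = (-1431243 + 370*369)*13258 = (-1431243 + 136530)*13258 = -1294713*13258 = -17165304954)
m + o = -17165304954 - 440249 = -17165745203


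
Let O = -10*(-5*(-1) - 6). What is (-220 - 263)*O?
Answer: -4830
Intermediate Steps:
O = 10 (O = -10*(5 - 6) = -10*(-1) = 10)
(-220 - 263)*O = (-220 - 263)*10 = -483*10 = -4830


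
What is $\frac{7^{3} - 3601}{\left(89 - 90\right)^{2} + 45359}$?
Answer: $- \frac{181}{2520} \approx -0.071825$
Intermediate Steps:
$\frac{7^{3} - 3601}{\left(89 - 90\right)^{2} + 45359} = \frac{343 - 3601}{\left(-1\right)^{2} + 45359} = - \frac{3258}{1 + 45359} = - \frac{3258}{45360} = \left(-3258\right) \frac{1}{45360} = - \frac{181}{2520}$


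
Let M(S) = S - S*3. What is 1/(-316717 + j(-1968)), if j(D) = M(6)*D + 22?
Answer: -1/293079 ≈ -3.4120e-6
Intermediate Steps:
M(S) = -2*S (M(S) = S - 3*S = -2*S)
j(D) = 22 - 12*D (j(D) = (-2*6)*D + 22 = -12*D + 22 = 22 - 12*D)
1/(-316717 + j(-1968)) = 1/(-316717 + (22 - 12*(-1968))) = 1/(-316717 + (22 + 23616)) = 1/(-316717 + 23638) = 1/(-293079) = -1/293079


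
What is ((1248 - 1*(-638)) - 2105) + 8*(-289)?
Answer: -2531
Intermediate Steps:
((1248 - 1*(-638)) - 2105) + 8*(-289) = ((1248 + 638) - 2105) - 2312 = (1886 - 2105) - 2312 = -219 - 2312 = -2531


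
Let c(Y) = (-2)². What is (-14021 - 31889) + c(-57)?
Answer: -45906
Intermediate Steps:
c(Y) = 4
(-14021 - 31889) + c(-57) = (-14021 - 31889) + 4 = -45910 + 4 = -45906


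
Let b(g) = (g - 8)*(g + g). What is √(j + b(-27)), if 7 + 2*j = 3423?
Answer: √3598 ≈ 59.983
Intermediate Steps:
j = 1708 (j = -7/2 + (½)*3423 = -7/2 + 3423/2 = 1708)
b(g) = 2*g*(-8 + g) (b(g) = (-8 + g)*(2*g) = 2*g*(-8 + g))
√(j + b(-27)) = √(1708 + 2*(-27)*(-8 - 27)) = √(1708 + 2*(-27)*(-35)) = √(1708 + 1890) = √3598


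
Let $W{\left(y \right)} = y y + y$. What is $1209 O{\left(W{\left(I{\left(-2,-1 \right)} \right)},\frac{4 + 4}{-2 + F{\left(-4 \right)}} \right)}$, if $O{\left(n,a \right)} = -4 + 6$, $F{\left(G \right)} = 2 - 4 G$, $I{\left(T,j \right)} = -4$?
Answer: $2418$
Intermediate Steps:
$W{\left(y \right)} = y + y^{2}$ ($W{\left(y \right)} = y^{2} + y = y + y^{2}$)
$O{\left(n,a \right)} = 2$
$1209 O{\left(W{\left(I{\left(-2,-1 \right)} \right)},\frac{4 + 4}{-2 + F{\left(-4 \right)}} \right)} = 1209 \cdot 2 = 2418$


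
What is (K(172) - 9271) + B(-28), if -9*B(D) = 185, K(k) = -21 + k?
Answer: -82265/9 ≈ -9140.6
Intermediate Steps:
B(D) = -185/9 (B(D) = -⅑*185 = -185/9)
(K(172) - 9271) + B(-28) = ((-21 + 172) - 9271) - 185/9 = (151 - 9271) - 185/9 = -9120 - 185/9 = -82265/9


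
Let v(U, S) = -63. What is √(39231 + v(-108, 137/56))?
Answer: 48*√17 ≈ 197.91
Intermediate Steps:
√(39231 + v(-108, 137/56)) = √(39231 - 63) = √39168 = 48*√17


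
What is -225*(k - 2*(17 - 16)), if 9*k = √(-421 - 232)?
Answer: 450 - 25*I*√653 ≈ 450.0 - 638.85*I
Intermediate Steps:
k = I*√653/9 (k = √(-421 - 232)/9 = √(-653)/9 = (I*√653)/9 = I*√653/9 ≈ 2.8393*I)
-225*(k - 2*(17 - 16)) = -225*(I*√653/9 - 2*(17 - 16)) = -225*(I*√653/9 - 2*1) = -225*(I*√653/9 - 2) = -225*(-2 + I*√653/9) = 450 - 25*I*√653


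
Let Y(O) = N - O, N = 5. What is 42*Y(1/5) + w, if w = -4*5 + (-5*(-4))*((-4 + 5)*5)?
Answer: 1408/5 ≈ 281.60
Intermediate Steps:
Y(O) = 5 - O
w = 80 (w = -20 + 20*(1*5) = -20 + 20*5 = -20 + 100 = 80)
42*Y(1/5) + w = 42*(5 - 1/5) + 80 = 42*(5 - 1*⅕) + 80 = 42*(5 - ⅕) + 80 = 42*(24/5) + 80 = 1008/5 + 80 = 1408/5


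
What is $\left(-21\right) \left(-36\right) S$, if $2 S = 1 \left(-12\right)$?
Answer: $-4536$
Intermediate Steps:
$S = -6$ ($S = \frac{1 \left(-12\right)}{2} = \frac{1}{2} \left(-12\right) = -6$)
$\left(-21\right) \left(-36\right) S = \left(-21\right) \left(-36\right) \left(-6\right) = 756 \left(-6\right) = -4536$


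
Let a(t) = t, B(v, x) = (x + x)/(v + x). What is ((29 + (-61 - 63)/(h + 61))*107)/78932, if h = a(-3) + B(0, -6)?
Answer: 10807/295995 ≈ 0.036511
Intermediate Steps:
B(v, x) = 2*x/(v + x) (B(v, x) = (2*x)/(v + x) = 2*x/(v + x))
h = -1 (h = -3 + 2*(-6)/(0 - 6) = -3 + 2*(-6)/(-6) = -3 + 2*(-6)*(-⅙) = -3 + 2 = -1)
((29 + (-61 - 63)/(h + 61))*107)/78932 = ((29 + (-61 - 63)/(-1 + 61))*107)/78932 = ((29 - 124/60)*107)*(1/78932) = ((29 - 124*1/60)*107)*(1/78932) = ((29 - 31/15)*107)*(1/78932) = ((404/15)*107)*(1/78932) = (43228/15)*(1/78932) = 10807/295995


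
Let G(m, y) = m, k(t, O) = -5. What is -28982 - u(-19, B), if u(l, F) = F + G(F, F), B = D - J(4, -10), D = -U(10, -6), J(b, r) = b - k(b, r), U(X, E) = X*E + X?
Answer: -29064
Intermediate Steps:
U(X, E) = X + E*X (U(X, E) = E*X + X = X + E*X)
J(b, r) = 5 + b (J(b, r) = b - 1*(-5) = b + 5 = 5 + b)
D = 50 (D = -10*(1 - 6) = -10*(-5) = -1*(-50) = 50)
B = 41 (B = 50 - (5 + 4) = 50 - 1*9 = 50 - 9 = 41)
u(l, F) = 2*F (u(l, F) = F + F = 2*F)
-28982 - u(-19, B) = -28982 - 2*41 = -28982 - 1*82 = -28982 - 82 = -29064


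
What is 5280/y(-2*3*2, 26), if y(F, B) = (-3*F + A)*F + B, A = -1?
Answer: -2640/197 ≈ -13.401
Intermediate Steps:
y(F, B) = B + F*(-1 - 3*F) (y(F, B) = (-3*F - 1)*F + B = (-1 - 3*F)*F + B = F*(-1 - 3*F) + B = B + F*(-1 - 3*F))
5280/y(-2*3*2, 26) = 5280/(26 - (-2*3)*2 - 3*(-2*3*2)²) = 5280/(26 - (-6)*2 - 3*(-6*2)²) = 5280/(26 - 1*(-12) - 3*(-12)²) = 5280/(26 + 12 - 3*144) = 5280/(26 + 12 - 432) = 5280/(-394) = 5280*(-1/394) = -2640/197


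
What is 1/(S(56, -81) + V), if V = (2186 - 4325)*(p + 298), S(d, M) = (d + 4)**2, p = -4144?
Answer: 1/8230194 ≈ 1.2150e-7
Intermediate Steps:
S(d, M) = (4 + d)**2
V = 8226594 (V = (2186 - 4325)*(-4144 + 298) = -2139*(-3846) = 8226594)
1/(S(56, -81) + V) = 1/((4 + 56)**2 + 8226594) = 1/(60**2 + 8226594) = 1/(3600 + 8226594) = 1/8230194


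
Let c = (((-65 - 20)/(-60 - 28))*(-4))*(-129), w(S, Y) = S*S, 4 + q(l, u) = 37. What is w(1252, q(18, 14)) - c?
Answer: 34474123/22 ≈ 1.5670e+6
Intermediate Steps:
q(l, u) = 33 (q(l, u) = -4 + 37 = 33)
w(S, Y) = S**2
c = 10965/22 (c = (-85/(-88)*(-4))*(-129) = (-85*(-1/88)*(-4))*(-129) = ((85/88)*(-4))*(-129) = -85/22*(-129) = 10965/22 ≈ 498.41)
w(1252, q(18, 14)) - c = 1252**2 - 1*10965/22 = 1567504 - 10965/22 = 34474123/22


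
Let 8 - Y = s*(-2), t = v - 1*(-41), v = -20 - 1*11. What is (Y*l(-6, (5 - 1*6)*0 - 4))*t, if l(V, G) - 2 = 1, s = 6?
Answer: 600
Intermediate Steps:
l(V, G) = 3 (l(V, G) = 2 + 1 = 3)
v = -31 (v = -20 - 11 = -31)
t = 10 (t = -31 - 1*(-41) = -31 + 41 = 10)
Y = 20 (Y = 8 - 6*(-2) = 8 - 1*(-12) = 8 + 12 = 20)
(Y*l(-6, (5 - 1*6)*0 - 4))*t = (20*3)*10 = 60*10 = 600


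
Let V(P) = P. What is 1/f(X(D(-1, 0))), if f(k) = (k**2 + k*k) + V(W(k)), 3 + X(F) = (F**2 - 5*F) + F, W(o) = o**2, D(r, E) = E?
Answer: 1/27 ≈ 0.037037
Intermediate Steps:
X(F) = -3 + F**2 - 4*F (X(F) = -3 + ((F**2 - 5*F) + F) = -3 + (F**2 - 4*F) = -3 + F**2 - 4*F)
f(k) = 3*k**2 (f(k) = (k**2 + k*k) + k**2 = (k**2 + k**2) + k**2 = 2*k**2 + k**2 = 3*k**2)
1/f(X(D(-1, 0))) = 1/(3*(-3 + 0**2 - 4*0)**2) = 1/(3*(-3 + 0 + 0)**2) = 1/(3*(-3)**2) = 1/(3*9) = 1/27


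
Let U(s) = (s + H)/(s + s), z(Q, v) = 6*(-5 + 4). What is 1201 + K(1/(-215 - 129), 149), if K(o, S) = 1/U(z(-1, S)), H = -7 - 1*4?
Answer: 20429/17 ≈ 1201.7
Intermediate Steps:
H = -11 (H = -7 - 4 = -11)
z(Q, v) = -6 (z(Q, v) = 6*(-1) = -6)
U(s) = (-11 + s)/(2*s) (U(s) = (s - 11)/(s + s) = (-11 + s)/((2*s)) = (-11 + s)*(1/(2*s)) = (-11 + s)/(2*s))
K(o, S) = 12/17 (K(o, S) = 1/((1/2)*(-11 - 6)/(-6)) = 1/((1/2)*(-1/6)*(-17)) = 1/(17/12) = 12/17)
1201 + K(1/(-215 - 129), 149) = 1201 + 12/17 = 20429/17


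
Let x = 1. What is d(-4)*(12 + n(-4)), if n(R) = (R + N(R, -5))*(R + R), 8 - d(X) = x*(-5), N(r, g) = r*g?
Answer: -1508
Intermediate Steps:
N(r, g) = g*r
d(X) = 13 (d(X) = 8 - (-5) = 8 - 1*(-5) = 8 + 5 = 13)
n(R) = -8*R² (n(R) = (R - 5*R)*(R + R) = (-4*R)*(2*R) = -8*R²)
d(-4)*(12 + n(-4)) = 13*(12 - 8*(-4)²) = 13*(12 - 8*16) = 13*(12 - 128) = 13*(-116) = -1508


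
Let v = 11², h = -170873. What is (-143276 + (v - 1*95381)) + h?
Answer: -409409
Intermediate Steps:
v = 121
(-143276 + (v - 1*95381)) + h = (-143276 + (121 - 1*95381)) - 170873 = (-143276 + (121 - 95381)) - 170873 = (-143276 - 95260) - 170873 = -238536 - 170873 = -409409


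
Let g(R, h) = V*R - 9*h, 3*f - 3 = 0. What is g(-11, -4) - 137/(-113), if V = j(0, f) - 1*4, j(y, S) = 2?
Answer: 6691/113 ≈ 59.212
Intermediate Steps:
f = 1 (f = 1 + (⅓)*0 = 1 + 0 = 1)
V = -2 (V = 2 - 1*4 = 2 - 4 = -2)
g(R, h) = -9*h - 2*R (g(R, h) = -2*R - 9*h = -9*h - 2*R)
g(-11, -4) - 137/(-113) = (-9*(-4) - 2*(-11)) - 137/(-113) = (36 + 22) - 1/113*(-137) = 58 + 137/113 = 6691/113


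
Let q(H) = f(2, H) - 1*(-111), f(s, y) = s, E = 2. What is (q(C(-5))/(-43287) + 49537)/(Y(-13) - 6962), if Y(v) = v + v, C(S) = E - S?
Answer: -1072154003/151244778 ≈ -7.0889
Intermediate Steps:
C(S) = 2 - S
q(H) = 113 (q(H) = 2 - 1*(-111) = 2 + 111 = 113)
Y(v) = 2*v
(q(C(-5))/(-43287) + 49537)/(Y(-13) - 6962) = (113/(-43287) + 49537)/(2*(-13) - 6962) = (113*(-1/43287) + 49537)/(-26 - 6962) = (-113/43287 + 49537)/(-6988) = (2144308006/43287)*(-1/6988) = -1072154003/151244778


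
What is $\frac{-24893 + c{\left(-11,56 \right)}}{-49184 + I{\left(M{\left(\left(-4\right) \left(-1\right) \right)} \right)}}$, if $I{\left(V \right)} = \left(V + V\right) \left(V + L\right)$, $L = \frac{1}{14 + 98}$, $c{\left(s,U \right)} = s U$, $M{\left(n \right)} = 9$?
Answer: $\frac{1428504}{2745223} \approx 0.52036$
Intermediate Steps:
$c{\left(s,U \right)} = U s$
$L = \frac{1}{112} \approx 0.0089286$
$I{\left(V \right)} = 2 V \left(\frac{1}{112} + V\right)$ ($I{\left(V \right)} = \left(V + V\right) \left(V + \frac{1}{112}\right) = 2 V \left(\frac{1}{112} + V\right)$)
$\frac{-24893 + c{\left(-11,56 \right)}}{-49184 + I{\left(M{\left(\left(-4\right) \left(-1\right) \right)} \right)}} = \frac{-24893 + 56 \left(-11\right)}{-49184 + \frac{1}{56} \cdot 9 \left(1 + 112 \cdot 9\right)} = \frac{-24893 - 616}{-49184 + \frac{1}{56} \cdot 9 \left(1 + 1008\right)} = - \frac{25509}{-49184 + \frac{1}{56} \cdot 9 \cdot 1009} = - \frac{25509}{-49184 + \frac{9081}{56}} = - \frac{25509}{- \frac{2745223}{56}} = \left(-25509\right) \left(- \frac{56}{2745223}\right) = \frac{1428504}{2745223}$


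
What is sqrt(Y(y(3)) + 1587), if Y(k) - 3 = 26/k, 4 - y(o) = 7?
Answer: 2*sqrt(3558)/3 ≈ 39.766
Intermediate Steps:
y(o) = -3 (y(o) = 4 - 1*7 = 4 - 7 = -3)
Y(k) = 3 + 26/k
sqrt(Y(y(3)) + 1587) = sqrt((3 + 26/(-3)) + 1587) = sqrt((3 + 26*(-1/3)) + 1587) = sqrt((3 - 26/3) + 1587) = sqrt(-17/3 + 1587) = sqrt(4744/3) = 2*sqrt(3558)/3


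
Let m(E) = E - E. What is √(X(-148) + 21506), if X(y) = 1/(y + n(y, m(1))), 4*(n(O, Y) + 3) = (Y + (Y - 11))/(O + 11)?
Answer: √16357485251182/27579 ≈ 146.65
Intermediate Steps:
m(E) = 0
n(O, Y) = -3 + (-11 + 2*Y)/(4*(11 + O)) (n(O, Y) = -3 + ((Y + (Y - 11))/(O + 11))/4 = -3 + ((Y + (-11 + Y))/(11 + O))/4 = -3 + ((-11 + 2*Y)/(11 + O))/4 = -3 + (-11 + 2*Y)/(4*(11 + O)))
X(y) = 1/(y + (-143 - 12*y)/(4*(11 + y))) (X(y) = 1/(y + (-143 - 12*y + 2*0)/(4*(11 + y))) = 1/(y + (-143 - 12*y + 0)/(4*(11 + y))) = 1/(y + (-143 - 12*y)/(4*(11 + y))))
√(X(-148) + 21506) = √(4*(11 - 148)/(-143 + 4*(-148)² + 32*(-148)) + 21506) = √(4*(-137)/(-143 + 4*21904 - 4736) + 21506) = √(4*(-137)/(-143 + 87616 - 4736) + 21506) = √(4*(-137)/82737 + 21506) = √(4*(1/82737)*(-137) + 21506) = √(-548/82737 + 21506) = √(1779341374/82737) = √16357485251182/27579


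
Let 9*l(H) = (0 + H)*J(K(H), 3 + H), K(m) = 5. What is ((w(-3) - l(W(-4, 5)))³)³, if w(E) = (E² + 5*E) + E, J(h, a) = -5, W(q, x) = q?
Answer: -1093685272684360901/387420489 ≈ -2.8230e+9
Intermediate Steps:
w(E) = E² + 6*E
l(H) = -5*H/9 (l(H) = ((0 + H)*(-5))/9 = (H*(-5))/9 = (-5*H)/9 = -5*H/9)
((w(-3) - l(W(-4, 5)))³)³ = ((-3*(6 - 3) - (-5)*(-4)/9)³)³ = ((-3*3 - 1*20/9)³)³ = ((-9 - 20/9)³)³ = ((-101/9)³)³ = (-1030301/729)³ = -1093685272684360901/387420489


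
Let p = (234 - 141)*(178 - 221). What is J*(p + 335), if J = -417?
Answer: 1527888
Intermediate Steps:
p = -3999 (p = 93*(-43) = -3999)
J*(p + 335) = -417*(-3999 + 335) = -417*(-3664) = 1527888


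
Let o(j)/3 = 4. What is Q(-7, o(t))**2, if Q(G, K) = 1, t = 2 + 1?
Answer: 1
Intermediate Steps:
t = 3
o(j) = 12 (o(j) = 3*4 = 12)
Q(-7, o(t))**2 = 1**2 = 1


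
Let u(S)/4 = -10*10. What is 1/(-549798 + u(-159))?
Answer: -1/550198 ≈ -1.8175e-6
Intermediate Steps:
u(S) = -400 (u(S) = 4*(-10*10) = 4*(-100) = -400)
1/(-549798 + u(-159)) = 1/(-549798 - 400) = 1/(-550198) = -1/550198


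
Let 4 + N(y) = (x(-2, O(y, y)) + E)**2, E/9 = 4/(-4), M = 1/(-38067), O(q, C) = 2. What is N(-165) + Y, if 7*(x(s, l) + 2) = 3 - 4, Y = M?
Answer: 224138447/1865283 ≈ 120.16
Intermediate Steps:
M = -1/38067 ≈ -2.6269e-5
Y = -1/38067 ≈ -2.6269e-5
x(s, l) = -15/7 (x(s, l) = -2 + (3 - 4)/7 = -2 + (1/7)*(-1) = -2 - 1/7 = -15/7)
E = -9 (E = 9*(4/(-4)) = 9*(4*(-1/4)) = 9*(-1) = -9)
N(y) = 5888/49 (N(y) = -4 + (-15/7 - 9)**2 = -4 + (-78/7)**2 = -4 + 6084/49 = 5888/49)
N(-165) + Y = 5888/49 - 1/38067 = 224138447/1865283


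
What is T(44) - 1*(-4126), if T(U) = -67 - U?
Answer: 4015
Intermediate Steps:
T(44) - 1*(-4126) = (-67 - 1*44) - 1*(-4126) = (-67 - 44) + 4126 = -111 + 4126 = 4015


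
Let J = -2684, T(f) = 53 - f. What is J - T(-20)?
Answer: -2757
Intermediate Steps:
J - T(-20) = -2684 - (53 - 1*(-20)) = -2684 - (53 + 20) = -2684 - 1*73 = -2684 - 73 = -2757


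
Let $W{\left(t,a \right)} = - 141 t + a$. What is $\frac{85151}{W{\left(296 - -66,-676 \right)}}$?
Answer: $- \frac{85151}{51718} \approx -1.6464$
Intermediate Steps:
$W{\left(t,a \right)} = a - 141 t$
$\frac{85151}{W{\left(296 - -66,-676 \right)}} = \frac{85151}{-676 - 141 \left(296 - -66\right)} = \frac{85151}{-676 - 141 \left(296 + 66\right)} = \frac{85151}{-676 - 51042} = \frac{85151}{-51718} = 85151 \left(- \frac{1}{51718}\right) = - \frac{85151}{51718}$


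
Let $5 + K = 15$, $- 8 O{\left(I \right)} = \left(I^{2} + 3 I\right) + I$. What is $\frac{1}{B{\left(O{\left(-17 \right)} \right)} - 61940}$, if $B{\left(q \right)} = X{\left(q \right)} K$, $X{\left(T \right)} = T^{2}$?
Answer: $- \frac{32}{1737875} \approx -1.8413 \cdot 10^{-5}$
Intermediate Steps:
$O{\left(I \right)} = - \frac{I}{2} - \frac{I^{2}}{8}$ ($O{\left(I \right)} = - \frac{\left(I^{2} + 3 I\right) + I}{8} = - \frac{I^{2} + 4 I}{8} = - \frac{I}{2} - \frac{I^{2}}{8}$)
$K = 10$ ($K = -5 + 15 = 10$)
$B{\left(q \right)} = 10 q^{2}$ ($B{\left(q \right)} = q^{2} \cdot 10 = 10 q^{2}$)
$\frac{1}{B{\left(O{\left(-17 \right)} \right)} - 61940} = \frac{1}{10 \left(\left(- \frac{1}{8}\right) \left(-17\right) \left(4 - 17\right)\right)^{2} - 61940} = \frac{1}{10 \left(\left(- \frac{1}{8}\right) \left(-17\right) \left(-13\right)\right)^{2} - 61940} = \frac{1}{10 \left(- \frac{221}{8}\right)^{2} - 61940} = \frac{1}{10 \cdot \frac{48841}{64} - 61940} = \frac{1}{\frac{244205}{32} - 61940} = \frac{1}{- \frac{1737875}{32}} = - \frac{32}{1737875}$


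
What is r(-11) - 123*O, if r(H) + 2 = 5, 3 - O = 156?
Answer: 18822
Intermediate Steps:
O = -153 (O = 3 - 1*156 = 3 - 156 = -153)
r(H) = 3 (r(H) = -2 + 5 = 3)
r(-11) - 123*O = 3 - 123*(-153) = 3 + 18819 = 18822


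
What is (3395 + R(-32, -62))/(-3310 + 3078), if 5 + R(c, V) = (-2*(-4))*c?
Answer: -1567/116 ≈ -13.509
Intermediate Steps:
R(c, V) = -5 + 8*c (R(c, V) = -5 + (-2*(-4))*c = -5 + 8*c)
(3395 + R(-32, -62))/(-3310 + 3078) = (3395 + (-5 + 8*(-32)))/(-3310 + 3078) = (3395 + (-5 - 256))/(-232) = (3395 - 261)*(-1/232) = 3134*(-1/232) = -1567/116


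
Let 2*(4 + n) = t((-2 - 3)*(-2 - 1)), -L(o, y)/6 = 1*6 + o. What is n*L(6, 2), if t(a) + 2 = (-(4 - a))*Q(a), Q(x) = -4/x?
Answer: 2328/5 ≈ 465.60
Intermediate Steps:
L(o, y) = -36 - 6*o (L(o, y) = -6*(1*6 + o) = -6*(6 + o) = -36 - 6*o)
t(a) = -2 - 4*(-4 + a)/a (t(a) = -2 + (-(4 - a))*(-4/a) = -2 + (-4 + a)*(-4/a) = -2 - 4*(-4 + a)/a)
n = -97/15 (n = -4 + (-6 + 16/(((-2 - 3)*(-2 - 1))))/2 = -4 + (-6 + 16/((-5*(-3))))/2 = -4 + (-6 + 16/15)/2 = -4 + (½)*(-74/15) = -4 - 37/15 = -97/15 ≈ -6.4667)
n*L(6, 2) = -97*(-36 - 6*6)/15 = -97*(-36 - 36)/15 = -97/15*(-72) = 2328/5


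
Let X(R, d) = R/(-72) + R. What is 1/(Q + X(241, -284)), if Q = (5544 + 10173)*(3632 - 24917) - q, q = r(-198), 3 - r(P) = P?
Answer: -72/24086614201 ≈ -2.9892e-9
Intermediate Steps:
r(P) = 3 - P
q = 201 (q = 3 - 1*(-198) = 3 + 198 = 201)
X(R, d) = 71*R/72 (X(R, d) = R*(-1/72) + R = -R/72 + R = 71*R/72)
Q = -334536546 (Q = (5544 + 10173)*(3632 - 24917) - 1*201 = 15717*(-21285) - 201 = -334536345 - 201 = -334536546)
1/(Q + X(241, -284)) = 1/(-334536546 + (71/72)*241) = 1/(-334536546 + 17111/72) = 1/(-24086614201/72) = -72/24086614201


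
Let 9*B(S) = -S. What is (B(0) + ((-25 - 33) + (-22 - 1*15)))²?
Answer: 9025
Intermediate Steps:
B(S) = -S/9 (B(S) = (-S)/9 = -S/9)
(B(0) + ((-25 - 33) + (-22 - 1*15)))² = (-⅑*0 + ((-25 - 33) + (-22 - 1*15)))² = (0 + (-58 + (-22 - 15)))² = (0 + (-58 - 37))² = (0 - 95)² = (-95)² = 9025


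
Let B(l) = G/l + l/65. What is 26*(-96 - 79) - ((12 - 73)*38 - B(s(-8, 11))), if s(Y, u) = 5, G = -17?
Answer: -145296/65 ≈ -2235.3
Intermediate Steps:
B(l) = -17/l + l/65
26*(-96 - 79) - ((12 - 73)*38 - B(s(-8, 11))) = 26*(-96 - 79) - ((12 - 73)*38 - (-17/5 + (1/65)*5)) = 26*(-175) - (-61*38 - (-17*⅕ + 1/13)) = -4550 - (-2318 - (-17/5 + 1/13)) = -4550 - (-2318 - 1*(-216/65)) = -4550 - (-2318 + 216/65) = -4550 - 1*(-150454/65) = -4550 + 150454/65 = -145296/65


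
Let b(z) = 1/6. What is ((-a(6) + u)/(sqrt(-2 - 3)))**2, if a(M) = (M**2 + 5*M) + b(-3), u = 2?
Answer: -29645/36 ≈ -823.47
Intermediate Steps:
b(z) = 1/6
a(M) = 1/6 + M**2 + 5*M (a(M) = (M**2 + 5*M) + 1/6 = 1/6 + M**2 + 5*M)
((-a(6) + u)/(sqrt(-2 - 3)))**2 = ((-(1/6 + 6**2 + 5*6) + 2)/(sqrt(-2 - 3)))**2 = ((-(1/6 + 36 + 30) + 2)/(sqrt(-5)))**2 = ((-1*397/6 + 2)/((I*sqrt(5))))**2 = ((-397/6 + 2)*(-I*sqrt(5)/5))**2 = (-(-77)*I*sqrt(5)/6)**2 = (77*I*sqrt(5)/6)**2 = -29645/36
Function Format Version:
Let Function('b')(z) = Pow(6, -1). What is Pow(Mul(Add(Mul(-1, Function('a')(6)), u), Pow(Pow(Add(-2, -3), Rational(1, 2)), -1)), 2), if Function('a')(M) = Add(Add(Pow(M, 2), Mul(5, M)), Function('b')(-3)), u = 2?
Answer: Rational(-29645, 36) ≈ -823.47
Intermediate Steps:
Function('b')(z) = Rational(1, 6)
Function('a')(M) = Add(Rational(1, 6), Pow(M, 2), Mul(5, M)) (Function('a')(M) = Add(Add(Pow(M, 2), Mul(5, M)), Rational(1, 6)) = Add(Rational(1, 6), Pow(M, 2), Mul(5, M)))
Pow(Mul(Add(Mul(-1, Function('a')(6)), u), Pow(Pow(Add(-2, -3), Rational(1, 2)), -1)), 2) = Pow(Mul(Add(Mul(-1, Add(Rational(1, 6), Pow(6, 2), Mul(5, 6))), 2), Pow(Pow(Add(-2, -3), Rational(1, 2)), -1)), 2) = Pow(Mul(Add(Mul(-1, Add(Rational(1, 6), 36, 30)), 2), Pow(Pow(-5, Rational(1, 2)), -1)), 2) = Pow(Mul(Add(Mul(-1, Rational(397, 6)), 2), Pow(Mul(I, Pow(5, Rational(1, 2))), -1)), 2) = Pow(Mul(Add(Rational(-397, 6), 2), Mul(Rational(-1, 5), I, Pow(5, Rational(1, 2)))), 2) = Pow(Mul(Rational(-385, 6), Mul(Rational(-1, 5), I, Pow(5, Rational(1, 2)))), 2) = Pow(Mul(Rational(77, 6), I, Pow(5, Rational(1, 2))), 2) = Rational(-29645, 36)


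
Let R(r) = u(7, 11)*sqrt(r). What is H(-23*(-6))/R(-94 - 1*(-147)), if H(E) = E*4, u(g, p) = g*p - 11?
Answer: 92*sqrt(53)/583 ≈ 1.1488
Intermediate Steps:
u(g, p) = -11 + g*p
H(E) = 4*E
R(r) = 66*sqrt(r) (R(r) = (-11 + 7*11)*sqrt(r) = (-11 + 77)*sqrt(r) = 66*sqrt(r))
H(-23*(-6))/R(-94 - 1*(-147)) = (4*(-23*(-6)))/((66*sqrt(-94 - 1*(-147)))) = (4*138)/((66*sqrt(-94 + 147))) = 552/((66*sqrt(53))) = 552*(sqrt(53)/3498) = 92*sqrt(53)/583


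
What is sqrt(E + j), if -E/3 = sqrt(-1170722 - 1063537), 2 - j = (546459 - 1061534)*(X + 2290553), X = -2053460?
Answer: sqrt(122120676977 - 153*I*sqrt(859)) ≈ 3.4946e+5 - 0.e-2*I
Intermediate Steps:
j = 122120676977 (j = 2 - (546459 - 1061534)*(-2053460 + 2290553) = 2 - (-515075)*237093 = 2 - 1*(-122120676975) = 2 + 122120676975 = 122120676977)
E = -153*I*sqrt(859) (E = -3*sqrt(-1170722 - 1063537) = -153*I*sqrt(859) ≈ -4484.2*I)
sqrt(E + j) = sqrt(-153*I*sqrt(859) + 122120676977) = sqrt(122120676977 - 153*I*sqrt(859))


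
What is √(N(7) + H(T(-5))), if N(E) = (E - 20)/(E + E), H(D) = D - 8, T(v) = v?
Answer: I*√2730/14 ≈ 3.7321*I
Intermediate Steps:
H(D) = -8 + D
N(E) = (-20 + E)/(2*E) (N(E) = (-20 + E)/((2*E)) = (-20 + E)*(1/(2*E)) = (-20 + E)/(2*E))
√(N(7) + H(T(-5))) = √((½)*(-20 + 7)/7 + (-8 - 5)) = √((½)*(⅐)*(-13) - 13) = √(-13/14 - 13) = √(-195/14) = I*√2730/14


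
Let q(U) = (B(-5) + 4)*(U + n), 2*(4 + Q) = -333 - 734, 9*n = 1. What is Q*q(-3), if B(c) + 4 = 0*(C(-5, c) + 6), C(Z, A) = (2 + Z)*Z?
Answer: 0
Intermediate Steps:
n = ⅑ (n = (⅑)*1 = ⅑ ≈ 0.11111)
C(Z, A) = Z*(2 + Z)
B(c) = -4 (B(c) = -4 + 0*(-5*(2 - 5) + 6) = -4 + 0*(-5*(-3) + 6) = -4 + 0*(15 + 6) = -4 + 0*21 = -4 + 0 = -4)
Q = -1075/2 (Q = -4 + (-333 - 734)/2 = -4 + (½)*(-1067) = -4 - 1067/2 = -1075/2 ≈ -537.50)
q(U) = 0 (q(U) = (-4 + 4)*(U + ⅑) = 0*(⅑ + U) = 0)
Q*q(-3) = -1075/2*0 = 0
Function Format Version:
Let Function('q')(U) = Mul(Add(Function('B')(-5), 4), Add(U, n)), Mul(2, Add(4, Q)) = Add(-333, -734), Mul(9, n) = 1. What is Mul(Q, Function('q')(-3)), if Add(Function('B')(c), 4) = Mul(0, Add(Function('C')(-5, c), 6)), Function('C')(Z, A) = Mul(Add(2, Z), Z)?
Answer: 0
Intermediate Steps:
n = Rational(1, 9) (n = Mul(Rational(1, 9), 1) = Rational(1, 9) ≈ 0.11111)
Function('C')(Z, A) = Mul(Z, Add(2, Z))
Function('B')(c) = -4 (Function('B')(c) = Add(-4, Mul(0, Add(Mul(-5, Add(2, -5)), 6))) = Add(-4, Mul(0, Add(Mul(-5, -3), 6))) = Add(-4, Mul(0, Add(15, 6))) = Add(-4, Mul(0, 21)) = Add(-4, 0) = -4)
Q = Rational(-1075, 2) (Q = Add(-4, Mul(Rational(1, 2), Add(-333, -734))) = Add(-4, Mul(Rational(1, 2), -1067)) = Add(-4, Rational(-1067, 2)) = Rational(-1075, 2) ≈ -537.50)
Function('q')(U) = 0 (Function('q')(U) = Mul(Add(-4, 4), Add(U, Rational(1, 9))) = Mul(0, Add(Rational(1, 9), U)) = 0)
Mul(Q, Function('q')(-3)) = Mul(Rational(-1075, 2), 0) = 0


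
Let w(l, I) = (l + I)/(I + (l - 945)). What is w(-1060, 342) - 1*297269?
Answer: -494357629/1663 ≈ -2.9727e+5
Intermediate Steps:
w(l, I) = (I + l)/(-945 + I + l) (w(l, I) = (I + l)/(I + (-945 + l)) = (I + l)/(-945 + I + l))
w(-1060, 342) - 1*297269 = (342 - 1060)/(-945 + 342 - 1060) - 1*297269 = -718/(-1663) - 297269 = -1/1663*(-718) - 297269 = 718/1663 - 297269 = -494357629/1663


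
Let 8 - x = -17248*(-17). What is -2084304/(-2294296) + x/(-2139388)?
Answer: 160370028360/153387166589 ≈ 1.0455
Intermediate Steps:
x = -293208 (x = 8 - (-1)*17248*(-17) = 8 - (-1)*(-293216) = 8 - 1*293216 = 8 - 293216 = -293208)
-2084304/(-2294296) + x/(-2139388) = -2084304/(-2294296) - 293208/(-2139388) = -2084304*(-1/2294296) - 293208*(-1/2139388) = 260538/286787 + 73302/534847 = 160370028360/153387166589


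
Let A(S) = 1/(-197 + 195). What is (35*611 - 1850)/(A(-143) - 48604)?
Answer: -39070/97209 ≈ -0.40192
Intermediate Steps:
A(S) = -½ (A(S) = 1/(-2) = -½)
(35*611 - 1850)/(A(-143) - 48604) = (35*611 - 1850)/(-½ - 48604) = (21385 - 1850)/(-97209/2) = 19535*(-2/97209) = -39070/97209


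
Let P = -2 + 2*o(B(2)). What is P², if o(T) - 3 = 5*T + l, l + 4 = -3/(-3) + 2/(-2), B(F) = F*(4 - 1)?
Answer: 3136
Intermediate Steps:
B(F) = 3*F (B(F) = F*3 = 3*F)
l = -4 (l = -4 + (-3/(-3) + 2/(-2)) = -4 + (-3*(-⅓) + 2*(-½)) = -4 + (1 - 1) = -4 + 0 = -4)
o(T) = -1 + 5*T (o(T) = 3 + (5*T - 4) = 3 + (-4 + 5*T) = -1 + 5*T)
P = 56 (P = -2 + 2*(-1 + 5*(3*2)) = -2 + 2*(-1 + 5*6) = -2 + 2*(-1 + 30) = -2 + 2*29 = -2 + 58 = 56)
P² = 56² = 3136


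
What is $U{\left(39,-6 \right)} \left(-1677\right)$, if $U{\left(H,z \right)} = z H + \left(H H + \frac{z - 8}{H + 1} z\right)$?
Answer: $- \frac{21618207}{10} \approx -2.1618 \cdot 10^{6}$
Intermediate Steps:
$U{\left(H,z \right)} = H^{2} + H z + \frac{z \left(-8 + z\right)}{1 + H}$ ($U{\left(H,z \right)} = H z + \left(H^{2} + \frac{-8 + z}{1 + H} z\right) = H z + \left(H^{2} + \frac{z \left(-8 + z\right)}{1 + H}\right) = H^{2} + H z + \frac{z \left(-8 + z\right)}{1 + H}$)
$U{\left(39,-6 \right)} \left(-1677\right) = \frac{39^{2} + 39^{3} + \left(-6\right)^{2} - -48 + 39 \left(-6\right) - 6 \cdot 39^{2}}{1 + 39} \left(-1677\right) = \frac{1521 + 59319 + 36 + 48 - 234 - 9126}{40} \left(-1677\right) = \frac{1}{40} \cdot 51564 \left(-1677\right) = \frac{12891}{10} \left(-1677\right) = - \frac{21618207}{10}$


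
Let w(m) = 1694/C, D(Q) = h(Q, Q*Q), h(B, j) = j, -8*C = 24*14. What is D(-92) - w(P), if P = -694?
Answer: 25513/3 ≈ 8504.3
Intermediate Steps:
C = -42 (C = -3*14 = -⅛*336 = -42)
D(Q) = Q² (D(Q) = Q*Q = Q²)
w(m) = -121/3 (w(m) = 1694/(-42) = 1694*(-1/42) = -121/3)
D(-92) - w(P) = (-92)² - 1*(-121/3) = 8464 + 121/3 = 25513/3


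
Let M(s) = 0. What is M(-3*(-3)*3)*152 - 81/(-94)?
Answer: 81/94 ≈ 0.86170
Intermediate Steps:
M(-3*(-3)*3)*152 - 81/(-94) = 0*152 - 81/(-94) = 0 - 81*(-1/94) = 0 + 81/94 = 81/94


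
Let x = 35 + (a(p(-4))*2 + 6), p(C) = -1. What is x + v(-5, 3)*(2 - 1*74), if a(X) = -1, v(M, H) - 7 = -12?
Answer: 399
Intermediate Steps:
v(M, H) = -5 (v(M, H) = 7 - 12 = -5)
x = 39 (x = 35 + (-1*2 + 6) = 35 + (-2 + 6) = 35 + 4 = 39)
x + v(-5, 3)*(2 - 1*74) = 39 - 5*(2 - 1*74) = 39 - 5*(2 - 74) = 39 - 5*(-72) = 39 + 360 = 399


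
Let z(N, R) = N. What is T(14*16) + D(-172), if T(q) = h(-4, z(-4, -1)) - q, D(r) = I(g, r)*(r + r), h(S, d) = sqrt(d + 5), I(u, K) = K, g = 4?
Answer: 58945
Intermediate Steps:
h(S, d) = sqrt(5 + d)
D(r) = 2*r**2 (D(r) = r*(r + r) = r*(2*r) = 2*r**2)
T(q) = 1 - q (T(q) = sqrt(5 - 4) - q = sqrt(1) - q = 1 - q)
T(14*16) + D(-172) = (1 - 14*16) + 2*(-172)**2 = (1 - 1*224) + 2*29584 = (1 - 224) + 59168 = -223 + 59168 = 58945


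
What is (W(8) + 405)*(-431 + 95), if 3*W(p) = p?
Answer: -136976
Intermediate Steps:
W(p) = p/3
(W(8) + 405)*(-431 + 95) = ((⅓)*8 + 405)*(-431 + 95) = (8/3 + 405)*(-336) = (1223/3)*(-336) = -136976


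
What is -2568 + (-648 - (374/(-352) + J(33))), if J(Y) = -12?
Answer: -51247/16 ≈ -3202.9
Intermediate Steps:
-2568 + (-648 - (374/(-352) + J(33))) = -2568 + (-648 - (374/(-352) - 12)) = -2568 + (-648 - (374*(-1/352) - 12)) = -2568 + (-648 - (-17/16 - 12)) = -2568 + (-648 - 1*(-209/16)) = -2568 + (-648 + 209/16) = -2568 - 10159/16 = -51247/16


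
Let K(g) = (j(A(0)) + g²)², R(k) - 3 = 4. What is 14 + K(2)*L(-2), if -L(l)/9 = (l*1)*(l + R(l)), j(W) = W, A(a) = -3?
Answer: 104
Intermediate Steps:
R(k) = 7 (R(k) = 3 + 4 = 7)
L(l) = -9*l*(7 + l) (L(l) = -9*l*1*(l + 7) = -9*l*(7 + l))
K(g) = (-3 + g²)²
14 + K(2)*L(-2) = 14 + (-3 + 2²)²*(-9*(-2)*(7 - 2)) = 14 + (-3 + 4)²*(-9*(-2)*5) = 14 + 1²*90 = 14 + 1*90 = 14 + 90 = 104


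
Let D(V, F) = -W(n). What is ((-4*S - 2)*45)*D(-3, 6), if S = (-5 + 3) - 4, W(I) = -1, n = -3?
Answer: 990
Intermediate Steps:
S = -6 (S = -2 - 4 = -6)
D(V, F) = 1 (D(V, F) = -1*(-1) = 1)
((-4*S - 2)*45)*D(-3, 6) = ((-4*(-6) - 2)*45)*1 = ((24 - 2)*45)*1 = (22*45)*1 = 990*1 = 990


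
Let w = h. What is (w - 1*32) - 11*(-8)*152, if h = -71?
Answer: 13273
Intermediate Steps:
w = -71
(w - 1*32) - 11*(-8)*152 = (-71 - 1*32) - 11*(-8)*152 = (-71 - 32) + 88*152 = -103 + 13376 = 13273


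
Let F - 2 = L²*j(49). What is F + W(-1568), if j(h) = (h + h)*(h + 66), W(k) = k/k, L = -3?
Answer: 101433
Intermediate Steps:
W(k) = 1
j(h) = 2*h*(66 + h) (j(h) = (2*h)*(66 + h) = 2*h*(66 + h))
F = 101432 (F = 2 + (-3)²*(2*49*(66 + 49)) = 2 + 9*(2*49*115) = 2 + 9*11270 = 2 + 101430 = 101432)
F + W(-1568) = 101432 + 1 = 101433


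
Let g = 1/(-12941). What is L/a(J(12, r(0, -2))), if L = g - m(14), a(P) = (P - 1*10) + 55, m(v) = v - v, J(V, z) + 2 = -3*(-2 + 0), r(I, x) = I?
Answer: -1/634109 ≈ -1.5770e-6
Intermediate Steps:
g = -1/12941 ≈ -7.7274e-5
J(V, z) = 4 (J(V, z) = -2 - 3*(-2 + 0) = -2 - 3*(-2) = -2 + 6 = 4)
m(v) = 0
a(P) = 45 + P (a(P) = (P - 10) + 55 = (-10 + P) + 55 = 45 + P)
L = -1/12941 (L = -1/12941 - 1*0 = -1/12941 + 0 = -1/12941 ≈ -7.7274e-5)
L/a(J(12, r(0, -2))) = -1/(12941*(45 + 4)) = -1/12941/49 = -1/12941*1/49 = -1/634109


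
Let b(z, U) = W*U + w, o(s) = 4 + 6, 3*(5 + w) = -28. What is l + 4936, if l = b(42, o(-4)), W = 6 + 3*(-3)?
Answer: 14675/3 ≈ 4891.7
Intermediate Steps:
w = -43/3 (w = -5 + (⅓)*(-28) = -5 - 28/3 = -43/3 ≈ -14.333)
o(s) = 10
W = -3 (W = 6 - 9 = -3)
b(z, U) = -43/3 - 3*U (b(z, U) = -3*U - 43/3 = -43/3 - 3*U)
l = -133/3 (l = -43/3 - 3*10 = -43/3 - 30 = -133/3 ≈ -44.333)
l + 4936 = -133/3 + 4936 = 14675/3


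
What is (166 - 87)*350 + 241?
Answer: 27891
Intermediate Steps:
(166 - 87)*350 + 241 = 79*350 + 241 = 27650 + 241 = 27891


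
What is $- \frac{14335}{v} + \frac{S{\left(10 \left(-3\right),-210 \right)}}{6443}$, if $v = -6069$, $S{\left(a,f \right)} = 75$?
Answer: $\frac{5459740}{2300151} \approx 2.3736$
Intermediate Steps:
$- \frac{14335}{v} + \frac{S{\left(10 \left(-3\right),-210 \right)}}{6443} = - \frac{14335}{-6069} + \frac{75}{6443} = \left(-14335\right) \left(- \frac{1}{6069}\right) + 75 \cdot \frac{1}{6443} = \frac{14335}{6069} + \frac{75}{6443} = \frac{5459740}{2300151}$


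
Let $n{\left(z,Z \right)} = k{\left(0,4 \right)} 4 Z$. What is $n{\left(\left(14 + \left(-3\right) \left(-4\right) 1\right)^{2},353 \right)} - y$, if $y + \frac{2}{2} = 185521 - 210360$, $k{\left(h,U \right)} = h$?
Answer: $24840$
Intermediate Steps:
$y = -24840$ ($y = -1 + \left(185521 - 210360\right) = -1 - 24839 = -24840$)
$n{\left(z,Z \right)} = 0$ ($n{\left(z,Z \right)} = 0 \cdot 4 Z = 0 Z = 0$)
$n{\left(\left(14 + \left(-3\right) \left(-4\right) 1\right)^{2},353 \right)} - y = 0 - -24840 = 0 + 24840 = 24840$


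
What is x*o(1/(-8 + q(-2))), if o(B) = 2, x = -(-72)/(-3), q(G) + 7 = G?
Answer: -48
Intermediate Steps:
q(G) = -7 + G
x = -24 (x = -(-72)*(-1)/3 = -18*4/3 = -24)
x*o(1/(-8 + q(-2))) = -24*2 = -48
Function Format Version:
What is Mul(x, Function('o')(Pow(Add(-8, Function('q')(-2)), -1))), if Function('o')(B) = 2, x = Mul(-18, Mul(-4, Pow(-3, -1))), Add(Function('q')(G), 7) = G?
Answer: -48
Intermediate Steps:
Function('q')(G) = Add(-7, G)
x = -24 (x = Mul(-18, Mul(-4, Rational(-1, 3))) = Mul(-18, Rational(4, 3)) = -24)
Mul(x, Function('o')(Pow(Add(-8, Function('q')(-2)), -1))) = Mul(-24, 2) = -48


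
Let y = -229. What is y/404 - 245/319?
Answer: -172031/128876 ≈ -1.3349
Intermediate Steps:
y/404 - 245/319 = -229/404 - 245/319 = -172031/128876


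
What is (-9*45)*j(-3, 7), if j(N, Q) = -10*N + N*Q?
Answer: -3645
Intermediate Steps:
(-9*45)*j(-3, 7) = (-9*45)*(-3*(-10 + 7)) = -(-1215)*(-3) = -405*9 = -3645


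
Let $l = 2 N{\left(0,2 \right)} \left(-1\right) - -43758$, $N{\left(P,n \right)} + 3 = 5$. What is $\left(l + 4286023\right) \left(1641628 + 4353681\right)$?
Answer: $25958351016093$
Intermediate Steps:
$N{\left(P,n \right)} = 2$ ($N{\left(P,n \right)} = -3 + 5 = 2$)
$l = 43754$ ($l = 2 \cdot 2 \left(-1\right) - -43758 = 4 \left(-1\right) + 43758 = -4 + 43758 = 43754$)
$\left(l + 4286023\right) \left(1641628 + 4353681\right) = \left(43754 + 4286023\right) \left(1641628 + 4353681\right) = 4329777 \cdot 5995309 = 25958351016093$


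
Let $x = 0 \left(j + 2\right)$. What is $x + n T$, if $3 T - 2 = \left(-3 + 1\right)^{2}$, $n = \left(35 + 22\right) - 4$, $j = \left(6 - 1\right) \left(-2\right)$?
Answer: $106$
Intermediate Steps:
$j = -10$ ($j = 5 \left(-2\right) = -10$)
$n = 53$ ($n = 57 - 4 = 53$)
$x = 0$ ($x = 0 \left(-10 + 2\right) = 0 \left(-8\right) = 0$)
$T = 2$ ($T = \frac{2}{3} + \frac{\left(-3 + 1\right)^{2}}{3} = \frac{2}{3} + \frac{\left(-2\right)^{2}}{3} = \frac{2}{3} + \frac{1}{3} \cdot 4 = \frac{2}{3} + \frac{4}{3} = 2$)
$x + n T = 0 + 53 \cdot 2 = 0 + 106 = 106$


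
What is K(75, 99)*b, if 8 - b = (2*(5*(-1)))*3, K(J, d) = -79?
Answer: -3002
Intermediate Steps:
b = 38 (b = 8 - 2*(5*(-1))*3 = 8 - 2*(-5)*3 = 8 - (-10)*3 = 8 - 1*(-30) = 8 + 30 = 38)
K(75, 99)*b = -79*38 = -3002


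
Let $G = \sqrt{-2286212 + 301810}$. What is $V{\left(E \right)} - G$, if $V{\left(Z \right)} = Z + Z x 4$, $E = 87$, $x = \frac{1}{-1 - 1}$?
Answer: $-87 - 7 i \sqrt{40498} \approx -87.0 - 1408.7 i$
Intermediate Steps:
$G = 7 i \sqrt{40498}$ ($G = \sqrt{-1984402} = 7 i \sqrt{40498} \approx 1408.7 i$)
$x = - \frac{1}{2}$ ($x = \frac{1}{-2} = - \frac{1}{2} \approx -0.5$)
$V{\left(Z \right)} = - Z$ ($V{\left(Z \right)} = Z + Z \left(- \frac{1}{2}\right) 4 = Z + - \frac{Z}{2} \cdot 4 = Z - 2 Z = - Z$)
$V{\left(E \right)} - G = \left(-1\right) 87 - 7 i \sqrt{40498} = -87 - 7 i \sqrt{40498}$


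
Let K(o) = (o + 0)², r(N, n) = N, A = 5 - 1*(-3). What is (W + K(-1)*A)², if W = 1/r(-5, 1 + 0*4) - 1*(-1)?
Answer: 1936/25 ≈ 77.440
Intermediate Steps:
A = 8 (A = 5 + 3 = 8)
K(o) = o²
W = ⅘ (W = 1/(-5) - 1*(-1) = -⅕ + 1 = ⅘ ≈ 0.80000)
(W + K(-1)*A)² = (⅘ + (-1)²*8)² = (⅘ + 1*8)² = (⅘ + 8)² = (44/5)² = 1936/25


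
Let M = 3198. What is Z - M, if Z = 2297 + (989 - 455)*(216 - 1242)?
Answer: -548785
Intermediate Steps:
Z = -545587 (Z = 2297 + 534*(-1026) = 2297 - 547884 = -545587)
Z - M = -545587 - 1*3198 = -545587 - 3198 = -548785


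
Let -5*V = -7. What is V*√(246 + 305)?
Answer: 7*√551/5 ≈ 32.863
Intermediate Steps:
V = 7/5 (V = -⅕*(-7) = 7/5 ≈ 1.4000)
V*√(246 + 305) = 7*√(246 + 305)/5 = 7*√551/5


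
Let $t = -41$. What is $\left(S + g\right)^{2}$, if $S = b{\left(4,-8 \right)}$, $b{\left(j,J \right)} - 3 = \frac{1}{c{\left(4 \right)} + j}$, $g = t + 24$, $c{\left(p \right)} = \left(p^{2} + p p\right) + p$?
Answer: $\frac{312481}{1600} \approx 195.3$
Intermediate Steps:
$c{\left(p \right)} = p + 2 p^{2}$ ($c{\left(p \right)} = \left(p^{2} + p^{2}\right) + p = 2 p^{2} + p = p + 2 p^{2}$)
$g = -17$ ($g = -41 + 24 = -17$)
$b{\left(j,J \right)} = 3 + \frac{1}{36 + j}$ ($b{\left(j,J \right)} = 3 + \frac{1}{4 \left(1 + 2 \cdot 4\right) + j} = 3 + \frac{1}{4 \left(1 + 8\right) + j} = 3 + \frac{1}{4 \cdot 9 + j} = 3 + \frac{1}{36 + j}$)
$S = \frac{121}{40}$ ($S = \frac{109 + 3 \cdot 4}{36 + 4} = \frac{109 + 12}{40} = \frac{1}{40} \cdot 121 = \frac{121}{40} \approx 3.025$)
$\left(S + g\right)^{2} = \left(\frac{121}{40} - 17\right)^{2} = \left(- \frac{559}{40}\right)^{2} = \frac{312481}{1600}$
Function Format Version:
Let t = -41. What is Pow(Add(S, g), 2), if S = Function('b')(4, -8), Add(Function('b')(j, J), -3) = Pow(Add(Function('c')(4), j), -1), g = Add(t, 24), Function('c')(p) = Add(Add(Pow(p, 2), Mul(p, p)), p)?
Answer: Rational(312481, 1600) ≈ 195.30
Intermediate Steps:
Function('c')(p) = Add(p, Mul(2, Pow(p, 2))) (Function('c')(p) = Add(Add(Pow(p, 2), Pow(p, 2)), p) = Add(Mul(2, Pow(p, 2)), p) = Add(p, Mul(2, Pow(p, 2))))
g = -17 (g = Add(-41, 24) = -17)
Function('b')(j, J) = Add(3, Pow(Add(36, j), -1)) (Function('b')(j, J) = Add(3, Pow(Add(Mul(4, Add(1, Mul(2, 4))), j), -1)) = Add(3, Pow(Add(Mul(4, Add(1, 8)), j), -1)) = Add(3, Pow(Add(Mul(4, 9), j), -1)) = Add(3, Pow(Add(36, j), -1)))
S = Rational(121, 40) (S = Mul(Pow(Add(36, 4), -1), Add(109, Mul(3, 4))) = Mul(Pow(40, -1), Add(109, 12)) = Mul(Rational(1, 40), 121) = Rational(121, 40) ≈ 3.0250)
Pow(Add(S, g), 2) = Pow(Add(Rational(121, 40), -17), 2) = Pow(Rational(-559, 40), 2) = Rational(312481, 1600)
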